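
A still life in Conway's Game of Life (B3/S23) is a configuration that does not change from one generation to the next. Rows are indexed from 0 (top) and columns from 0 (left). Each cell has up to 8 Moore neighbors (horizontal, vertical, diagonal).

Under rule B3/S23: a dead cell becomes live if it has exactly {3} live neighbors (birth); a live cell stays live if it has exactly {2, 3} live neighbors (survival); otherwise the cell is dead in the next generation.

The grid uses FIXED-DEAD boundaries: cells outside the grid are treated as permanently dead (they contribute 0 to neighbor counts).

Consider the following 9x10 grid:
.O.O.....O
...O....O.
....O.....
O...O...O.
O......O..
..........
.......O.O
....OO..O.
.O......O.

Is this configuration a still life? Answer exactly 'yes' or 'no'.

Answer: no

Derivation:
Compute generation 1 and compare to generation 0 (given above):
Generation 1:
..O.......
..OOO.....
...OO.....
..........
..........
........O.
........O.
.......OOO
..........
Cell (0,1) differs: gen0=1 vs gen1=0 -> NOT a still life.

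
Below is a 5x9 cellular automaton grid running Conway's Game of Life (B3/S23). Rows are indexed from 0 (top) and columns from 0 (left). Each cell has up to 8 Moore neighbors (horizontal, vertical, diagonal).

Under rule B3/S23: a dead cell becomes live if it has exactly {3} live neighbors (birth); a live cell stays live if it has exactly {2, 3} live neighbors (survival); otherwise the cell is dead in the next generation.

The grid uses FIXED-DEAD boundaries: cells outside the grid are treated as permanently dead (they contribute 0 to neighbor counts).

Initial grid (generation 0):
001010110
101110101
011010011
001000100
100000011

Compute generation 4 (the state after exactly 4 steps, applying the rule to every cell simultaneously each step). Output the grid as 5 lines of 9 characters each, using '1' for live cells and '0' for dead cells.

Answer: 000011110
000100000
000000110
000110100
000001000

Derivation:
Simulating step by step:
Generation 0 (given above): 20 live cells
Generation 1: 15 live cells
011010110
000010101
000010101
001100100
000000010
Generation 2: 11 live cells
000100110
000010101
000010100
000101100
000000000
Generation 3: 12 live cells
000001110
000110100
000110100
000011100
000000000
Generation 4: 11 live cells
(generation 4 grid is the final answer)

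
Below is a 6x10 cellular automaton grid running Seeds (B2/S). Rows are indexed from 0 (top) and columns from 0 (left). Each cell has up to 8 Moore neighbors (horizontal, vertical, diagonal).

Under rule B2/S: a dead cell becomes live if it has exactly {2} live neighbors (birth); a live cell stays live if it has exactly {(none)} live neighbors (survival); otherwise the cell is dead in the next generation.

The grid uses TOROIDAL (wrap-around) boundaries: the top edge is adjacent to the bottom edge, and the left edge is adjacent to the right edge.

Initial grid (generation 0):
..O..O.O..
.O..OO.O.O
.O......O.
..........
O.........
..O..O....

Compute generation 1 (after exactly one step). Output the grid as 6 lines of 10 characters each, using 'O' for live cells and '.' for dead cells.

Simulating step by step:
Generation 0 (given above): 13 live cells
Generation 1: 14 live cells
(generation 1 grid is the final answer)

Answer: O.........
...O......
..O.OOOO.O
OO.......O
.O........
...OO.....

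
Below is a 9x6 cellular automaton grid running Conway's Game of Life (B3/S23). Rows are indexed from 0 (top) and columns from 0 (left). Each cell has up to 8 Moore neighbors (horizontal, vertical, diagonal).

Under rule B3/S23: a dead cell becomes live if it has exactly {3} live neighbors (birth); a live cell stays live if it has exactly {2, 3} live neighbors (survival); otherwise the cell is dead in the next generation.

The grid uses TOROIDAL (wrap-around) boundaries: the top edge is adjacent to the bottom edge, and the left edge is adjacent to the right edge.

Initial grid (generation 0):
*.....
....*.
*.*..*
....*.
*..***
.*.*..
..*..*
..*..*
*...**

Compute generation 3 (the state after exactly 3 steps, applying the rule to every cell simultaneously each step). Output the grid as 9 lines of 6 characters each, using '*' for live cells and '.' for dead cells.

Simulating step by step:
Generation 0 (given above): 19 live cells
Generation 1: 24 live cells
*...*.
**....
...***
.*....
*.**.*
.*.*..
*****.
.*.*..
**..*.
Generation 2: 18 live cells
......
**.*..
.**.**
.*....
*..**.
......
*...*.
......
*****.
Generation 3: 19 live cells
(generation 3 grid is the final answer)

Answer: ....**
**.***
...***
.*....
......
...**.
......
*.*.*.
.***..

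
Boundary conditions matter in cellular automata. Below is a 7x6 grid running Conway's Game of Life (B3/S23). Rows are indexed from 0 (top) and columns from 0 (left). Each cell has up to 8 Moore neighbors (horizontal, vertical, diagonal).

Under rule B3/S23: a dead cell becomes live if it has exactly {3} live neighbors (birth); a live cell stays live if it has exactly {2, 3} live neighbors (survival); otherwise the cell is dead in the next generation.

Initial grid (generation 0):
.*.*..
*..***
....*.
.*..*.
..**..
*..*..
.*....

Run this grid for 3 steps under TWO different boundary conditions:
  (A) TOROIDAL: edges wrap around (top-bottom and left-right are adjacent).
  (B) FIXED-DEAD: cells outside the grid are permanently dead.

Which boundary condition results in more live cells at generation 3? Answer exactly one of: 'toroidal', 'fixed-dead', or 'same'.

Under TOROIDAL boundary, generation 3:
*..*.*
***..*
*.*...
*.*.*.
..*...
..****
..*..*
Population = 19

Under FIXED-DEAD boundary, generation 3:
..*.*.
.*...*
....**
.**.**
**..**
..***.
......
Population = 17

Comparison: toroidal=19, fixed-dead=17 -> toroidal

Answer: toroidal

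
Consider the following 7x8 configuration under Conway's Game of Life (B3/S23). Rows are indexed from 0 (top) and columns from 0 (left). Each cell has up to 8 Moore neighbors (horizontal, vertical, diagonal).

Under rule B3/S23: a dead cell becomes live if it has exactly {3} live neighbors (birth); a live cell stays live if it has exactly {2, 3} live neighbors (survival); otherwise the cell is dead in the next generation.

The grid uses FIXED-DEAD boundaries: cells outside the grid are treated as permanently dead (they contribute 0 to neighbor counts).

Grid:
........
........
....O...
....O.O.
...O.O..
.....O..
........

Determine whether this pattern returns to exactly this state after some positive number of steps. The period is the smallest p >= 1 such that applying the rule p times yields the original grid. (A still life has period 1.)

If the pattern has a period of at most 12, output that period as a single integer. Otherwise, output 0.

Simulating and comparing each generation to the original:
Gen 0 (original, given above): 6 live cells
Gen 1: 6 live cells, differs from original
Gen 2: 6 live cells, MATCHES original -> period = 2

Answer: 2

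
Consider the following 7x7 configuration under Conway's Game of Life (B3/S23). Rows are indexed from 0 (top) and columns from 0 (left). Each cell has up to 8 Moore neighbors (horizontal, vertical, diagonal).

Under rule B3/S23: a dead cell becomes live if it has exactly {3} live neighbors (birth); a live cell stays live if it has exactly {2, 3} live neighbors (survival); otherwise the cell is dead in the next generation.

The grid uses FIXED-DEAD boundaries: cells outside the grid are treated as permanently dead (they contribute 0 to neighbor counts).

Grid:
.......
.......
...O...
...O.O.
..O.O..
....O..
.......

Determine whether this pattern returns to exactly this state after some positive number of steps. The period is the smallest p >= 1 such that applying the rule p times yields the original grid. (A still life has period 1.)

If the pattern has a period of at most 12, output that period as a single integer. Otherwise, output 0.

Simulating and comparing each generation to the original:
Gen 0 (original, given above): 6 live cells
Gen 1: 6 live cells, differs from original
Gen 2: 6 live cells, MATCHES original -> period = 2

Answer: 2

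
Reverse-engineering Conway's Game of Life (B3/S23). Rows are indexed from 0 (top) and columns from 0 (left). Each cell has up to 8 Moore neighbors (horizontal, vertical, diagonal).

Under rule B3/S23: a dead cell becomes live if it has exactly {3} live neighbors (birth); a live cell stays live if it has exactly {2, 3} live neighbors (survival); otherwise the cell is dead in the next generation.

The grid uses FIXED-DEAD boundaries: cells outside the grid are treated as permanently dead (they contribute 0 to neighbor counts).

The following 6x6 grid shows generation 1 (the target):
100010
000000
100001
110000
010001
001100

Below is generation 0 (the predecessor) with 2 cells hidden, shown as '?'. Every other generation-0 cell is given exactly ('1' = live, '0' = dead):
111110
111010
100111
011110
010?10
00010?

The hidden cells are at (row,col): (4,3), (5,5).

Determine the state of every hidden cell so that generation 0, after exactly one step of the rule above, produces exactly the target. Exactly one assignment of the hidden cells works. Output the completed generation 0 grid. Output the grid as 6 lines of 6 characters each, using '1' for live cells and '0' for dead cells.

Hidden generation-0 cells (in order): (4,3), (5,5).
A hidden cell only influences target cells in its own 3x3 neighborhood. Try each of the 2^2 = 4 assignments, step the completed generation 0 forward once under B3/S23, and compare with the target:
  (4,3)=0 (5,5)=0 -> step gives (4,4)='1' but target has '0' -> reject
  (4,3)=0 (5,5)=1 -> step gives (5,2)='0' but target has '1' -> reject
  (4,3)=1 (5,5)=0 -> step gives (4,5)='0' but target has '1' -> reject
  (4,3)=1 (5,5)=1 -> step reproduces the target at every cell -> ACCEPT
Unique solution: (4,3)=live, (5,5)=live.
Check: live-neighbor counts of every cell in the completed generation 0:
354422
465754
366653
335664
226553
113241
Applying B3/S23 to generation 0 with these counts gives:
100010
000000
100001
110000
010001
001100
which matches the target exactly.

Answer: 111110
111010
100111
011110
010110
000101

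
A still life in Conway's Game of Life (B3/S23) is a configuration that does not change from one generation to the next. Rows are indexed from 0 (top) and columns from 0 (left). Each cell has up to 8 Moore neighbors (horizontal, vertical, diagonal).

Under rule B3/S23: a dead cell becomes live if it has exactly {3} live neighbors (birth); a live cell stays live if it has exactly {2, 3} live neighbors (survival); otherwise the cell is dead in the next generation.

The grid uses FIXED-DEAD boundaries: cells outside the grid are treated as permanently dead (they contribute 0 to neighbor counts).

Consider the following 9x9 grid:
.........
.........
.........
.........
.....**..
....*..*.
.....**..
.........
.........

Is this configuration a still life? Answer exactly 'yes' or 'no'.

Answer: yes

Derivation:
Compute generation 1 and compare to generation 0 (given above):
Generation 1:
.........
.........
.........
.........
.....**..
....*..*.
.....**..
.........
.........
The grids are IDENTICAL -> still life.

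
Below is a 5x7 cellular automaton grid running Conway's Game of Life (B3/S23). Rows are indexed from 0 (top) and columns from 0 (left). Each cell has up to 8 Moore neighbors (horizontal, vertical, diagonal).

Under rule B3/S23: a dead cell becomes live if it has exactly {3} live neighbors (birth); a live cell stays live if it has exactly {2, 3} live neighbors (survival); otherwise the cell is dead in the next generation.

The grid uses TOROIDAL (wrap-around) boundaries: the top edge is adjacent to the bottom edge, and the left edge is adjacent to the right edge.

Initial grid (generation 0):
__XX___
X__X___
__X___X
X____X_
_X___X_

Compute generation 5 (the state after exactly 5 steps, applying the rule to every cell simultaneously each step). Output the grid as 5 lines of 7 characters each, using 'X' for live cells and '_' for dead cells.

Simulating step by step:
Generation 0 (given above): 10 live cells
Generation 1: 16 live cells
_XXXX__
_X_X___
XX____X
XX___X_
_XX_X_X
Generation 2: 8 live cells
____XX_
___XX__
______X
_____X_
____X_X
Generation 3: 8 live cells
_______
___XX__
____XX_
_____XX
____X_X
Generation 4: 10 live cells
___XXX_
___XXX_
___X__X
______X
______X
Generation 5: 11 live cells
(generation 5 grid is the final answer)

Answer: ___X__X
__X___X
___X__X
X____XX
____X_X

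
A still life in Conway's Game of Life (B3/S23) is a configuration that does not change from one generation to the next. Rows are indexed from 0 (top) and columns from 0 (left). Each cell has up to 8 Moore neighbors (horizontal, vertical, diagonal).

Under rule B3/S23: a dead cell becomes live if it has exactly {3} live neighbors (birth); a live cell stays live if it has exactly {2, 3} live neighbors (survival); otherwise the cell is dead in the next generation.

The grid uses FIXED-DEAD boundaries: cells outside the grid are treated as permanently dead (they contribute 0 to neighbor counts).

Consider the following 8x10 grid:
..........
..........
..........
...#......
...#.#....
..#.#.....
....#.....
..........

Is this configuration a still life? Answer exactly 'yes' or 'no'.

Compute generation 1 and compare to generation 0 (given above):
Generation 1:
..........
..........
..........
....#.....
..##......
....##....
...#......
..........
Cell (3,3) differs: gen0=1 vs gen1=0 -> NOT a still life.

Answer: no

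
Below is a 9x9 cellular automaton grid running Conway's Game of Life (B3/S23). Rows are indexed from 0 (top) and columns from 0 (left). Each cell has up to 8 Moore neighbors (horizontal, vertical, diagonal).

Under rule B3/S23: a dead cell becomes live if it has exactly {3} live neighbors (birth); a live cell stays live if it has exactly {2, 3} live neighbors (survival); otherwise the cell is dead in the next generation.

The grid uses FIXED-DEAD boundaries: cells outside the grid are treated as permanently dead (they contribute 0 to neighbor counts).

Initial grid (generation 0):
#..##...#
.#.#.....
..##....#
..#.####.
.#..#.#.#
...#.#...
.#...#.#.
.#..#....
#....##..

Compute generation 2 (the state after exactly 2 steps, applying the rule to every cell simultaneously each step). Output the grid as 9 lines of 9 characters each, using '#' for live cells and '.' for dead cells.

Simulating step by step:
Generation 0 (given above): 28 live cells
Generation 1: 24 live cells
..###....
.#.......
.#...###.
.##.#.#.#
..#......
..#..#.#.
..#..##..
##..#....
.....#...
Generation 2: 32 live cells
(generation 2 grid is the final answer)

Answer: ..##.....
.#.####..
##...###.
.###..#..
..#..###.
.###.#...
..#####..
.#..#.#..
.........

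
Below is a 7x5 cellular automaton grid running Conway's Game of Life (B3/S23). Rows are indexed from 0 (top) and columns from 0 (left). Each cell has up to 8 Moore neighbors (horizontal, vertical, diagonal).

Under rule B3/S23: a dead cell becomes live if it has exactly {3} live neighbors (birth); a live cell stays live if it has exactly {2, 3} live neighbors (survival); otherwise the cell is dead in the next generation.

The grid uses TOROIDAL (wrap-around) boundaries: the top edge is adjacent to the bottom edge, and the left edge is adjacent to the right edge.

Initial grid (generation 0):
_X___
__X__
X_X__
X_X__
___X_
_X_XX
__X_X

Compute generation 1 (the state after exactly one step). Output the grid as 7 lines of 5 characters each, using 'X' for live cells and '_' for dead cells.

Answer: _XXX_
__X__
__XX_
__XXX
XX_X_
X___X
_XX_X

Derivation:
Simulating step by step:
Generation 0 (given above): 12 live cells
Generation 1: 17 live cells
(generation 1 grid is the final answer)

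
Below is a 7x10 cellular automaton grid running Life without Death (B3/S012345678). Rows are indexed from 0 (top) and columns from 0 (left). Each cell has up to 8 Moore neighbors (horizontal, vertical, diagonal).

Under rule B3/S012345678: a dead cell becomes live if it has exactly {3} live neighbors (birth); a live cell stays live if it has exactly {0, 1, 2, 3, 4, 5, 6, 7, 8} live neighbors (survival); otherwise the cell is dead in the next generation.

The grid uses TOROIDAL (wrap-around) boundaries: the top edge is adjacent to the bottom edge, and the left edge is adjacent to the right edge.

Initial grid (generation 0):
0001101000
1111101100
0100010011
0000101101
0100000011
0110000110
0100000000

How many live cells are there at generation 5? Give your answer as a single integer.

Answer: 44

Derivation:
Simulating step by step:
Generation 0 (given above): 26 live cells
Generation 1: 36 live cells
1001101100
1111101111
0100010011
0000111101
0110001011
0110000111
0101000100
Generation 2: 43 live cells
1001101100
1111101111
0100010011
0110111101
0111001011
0111001111
0101100101
Generation 3: 44 live cells
1001101100
1111101111
0100010011
0110111101
0111001011
0111011111
0101100101
Generation 4: 44 live cells
1001101100
1111101111
0100010011
0110111101
0111001011
0111011111
0101100101
Generation 5: 44 live cells
1001101100
1111101111
0100010011
0110111101
0111001011
0111011111
0101100101
Population at generation 5: 44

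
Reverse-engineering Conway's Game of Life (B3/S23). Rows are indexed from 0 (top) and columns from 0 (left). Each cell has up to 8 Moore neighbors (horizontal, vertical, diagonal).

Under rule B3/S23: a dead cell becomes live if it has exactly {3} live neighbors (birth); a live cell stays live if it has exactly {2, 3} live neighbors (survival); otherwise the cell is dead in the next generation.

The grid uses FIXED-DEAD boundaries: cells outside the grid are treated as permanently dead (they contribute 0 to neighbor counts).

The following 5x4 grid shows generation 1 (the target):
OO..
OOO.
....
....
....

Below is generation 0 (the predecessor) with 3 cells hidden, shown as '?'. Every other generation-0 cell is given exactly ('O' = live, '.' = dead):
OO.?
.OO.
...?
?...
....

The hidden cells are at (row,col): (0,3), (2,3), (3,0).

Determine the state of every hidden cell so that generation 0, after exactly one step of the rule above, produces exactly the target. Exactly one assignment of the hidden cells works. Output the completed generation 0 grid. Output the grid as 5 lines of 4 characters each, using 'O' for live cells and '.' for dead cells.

Hidden generation-0 cells (in order): (0,3), (2,3), (3,0).
A hidden cell only influences target cells in its own 3x3 neighborhood. Try each of the 2^3 = 8 assignments, step the completed generation 0 forward once under B3/S23, and compare with the target:
  (0,3)=. (2,3)=. (3,0)=. -> step gives (0,2)='O' but target has '.' -> reject
  (0,3)=. (2,3)=. (3,0)=O -> step gives (0,2)='O' but target has '.' -> reject
  (0,3)=. (2,3)=O (3,0)=. -> step gives (0,2)='O' but target has '.' -> reject
  (0,3)=. (2,3)=O (3,0)=O -> step gives (0,2)='O' but target has '.' -> reject
  (0,3)=O (2,3)=. (3,0)=. -> step reproduces the target at every cell -> ACCEPT
  (0,3)=O (2,3)=. (3,0)=O -> step gives (2,1)='O' but target has '.' -> reject
  (0,3)=O (2,3)=O (3,0)=. -> step gives (1,2)='.' but target has 'O' -> reject
  (0,3)=O (2,3)=O (3,0)=O -> step gives (1,2)='.' but target has 'O' -> reject
Unique solution: (0,3)=live, (2,3)=dead, (3,0)=dead.
Check: live-neighbor counts of every cell in the completed generation 0:
2341
3332
1221
0000
0000
Applying B3/S23 to generation 0 with these counts gives:
OO..
OOO.
....
....
....
which matches the target exactly.

Answer: OO.O
.OO.
....
....
....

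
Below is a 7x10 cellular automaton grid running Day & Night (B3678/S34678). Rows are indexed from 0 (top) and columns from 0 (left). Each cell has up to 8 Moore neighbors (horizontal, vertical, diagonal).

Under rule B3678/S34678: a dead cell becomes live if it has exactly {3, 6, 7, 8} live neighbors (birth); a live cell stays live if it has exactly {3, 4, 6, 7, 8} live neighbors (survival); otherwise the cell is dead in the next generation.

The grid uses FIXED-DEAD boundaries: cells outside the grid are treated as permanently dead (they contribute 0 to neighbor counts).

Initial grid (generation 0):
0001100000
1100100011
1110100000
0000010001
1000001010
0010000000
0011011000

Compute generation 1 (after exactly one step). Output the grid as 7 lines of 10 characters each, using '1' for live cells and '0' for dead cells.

Answer: 0000000000
1100110000
1101010011
1000000000
0000000000
0101011100
0000000000

Derivation:
Simulating step by step:
Generation 0 (given above): 21 live cells
Generation 1: 16 live cells
(generation 1 grid is the final answer)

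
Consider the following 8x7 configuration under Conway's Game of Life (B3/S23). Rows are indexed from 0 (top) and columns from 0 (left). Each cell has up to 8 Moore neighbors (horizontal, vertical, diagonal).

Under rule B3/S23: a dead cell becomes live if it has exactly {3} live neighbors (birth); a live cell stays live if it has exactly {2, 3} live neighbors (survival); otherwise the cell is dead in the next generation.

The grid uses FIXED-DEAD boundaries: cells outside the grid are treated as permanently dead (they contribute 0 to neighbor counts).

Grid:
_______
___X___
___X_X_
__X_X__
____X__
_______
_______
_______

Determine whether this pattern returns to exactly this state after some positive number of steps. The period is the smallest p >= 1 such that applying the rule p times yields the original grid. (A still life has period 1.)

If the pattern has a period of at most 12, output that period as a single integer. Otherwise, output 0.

Simulating and comparing each generation to the original:
Gen 0 (original, given above): 6 live cells
Gen 1: 6 live cells, differs from original
Gen 2: 6 live cells, MATCHES original -> period = 2

Answer: 2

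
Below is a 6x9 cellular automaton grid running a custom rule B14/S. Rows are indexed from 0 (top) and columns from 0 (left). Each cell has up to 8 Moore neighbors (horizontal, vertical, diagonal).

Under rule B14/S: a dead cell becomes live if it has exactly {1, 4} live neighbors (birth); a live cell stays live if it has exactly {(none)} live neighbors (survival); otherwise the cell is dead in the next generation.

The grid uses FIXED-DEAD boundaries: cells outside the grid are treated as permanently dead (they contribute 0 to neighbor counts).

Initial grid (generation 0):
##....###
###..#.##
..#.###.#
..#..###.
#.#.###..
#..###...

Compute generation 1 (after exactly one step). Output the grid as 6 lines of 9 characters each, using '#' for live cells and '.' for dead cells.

Simulating step by step:
Generation 0 (given above): 29 live cells
Generation 1: 8 live cells
(generation 1 grid is the final answer)

Answer: ...##....
.........
...#.....
##.......
.#......#
.......#.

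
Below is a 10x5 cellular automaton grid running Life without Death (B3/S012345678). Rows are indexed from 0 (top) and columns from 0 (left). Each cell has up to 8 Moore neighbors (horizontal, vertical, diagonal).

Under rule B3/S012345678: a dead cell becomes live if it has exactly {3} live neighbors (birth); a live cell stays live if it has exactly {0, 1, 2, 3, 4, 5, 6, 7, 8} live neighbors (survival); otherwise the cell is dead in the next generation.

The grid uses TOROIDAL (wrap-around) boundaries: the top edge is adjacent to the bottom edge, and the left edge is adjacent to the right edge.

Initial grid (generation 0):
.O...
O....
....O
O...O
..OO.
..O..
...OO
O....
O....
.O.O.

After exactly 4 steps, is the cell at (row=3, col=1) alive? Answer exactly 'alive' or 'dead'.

Simulating step by step:
Generation 0 (given above): 14 live cells
Generation 1: 23 live cells
OOO..
O....
....O
O...O
.OOOO
..O.O
...OO
O....
OO..O
OOOO.
Generation 2: 32 live cells
OOOO.
O...O
....O
OOO.O
.OOOO
.OO.O
O..OO
OO.O.
OO.OO
OOOO.
Generation 3: 33 live cells
OOOO.
O.O.O
....O
OOO.O
.OOOO
.OO.O
O..OO
OO.O.
OO.OO
OOOO.
Generation 4: 34 live cells
OOOO.
O.O.O
..O.O
OOO.O
.OOOO
.OO.O
O..OO
OO.O.
OO.OO
OOOO.

Cell (3,1) at generation 4: 1 -> alive

Answer: alive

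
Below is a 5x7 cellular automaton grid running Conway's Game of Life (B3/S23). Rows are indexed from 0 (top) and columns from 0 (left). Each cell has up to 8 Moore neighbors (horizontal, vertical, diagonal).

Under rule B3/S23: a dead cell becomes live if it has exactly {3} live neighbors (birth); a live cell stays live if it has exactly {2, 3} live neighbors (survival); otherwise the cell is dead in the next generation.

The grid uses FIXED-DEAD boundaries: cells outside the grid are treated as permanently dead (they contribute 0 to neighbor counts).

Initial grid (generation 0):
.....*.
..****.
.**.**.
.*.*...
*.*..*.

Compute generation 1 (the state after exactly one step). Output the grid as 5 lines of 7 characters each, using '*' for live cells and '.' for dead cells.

Answer: ...*.*.
.**...*
.*...*.
*..*.*.
.**....

Derivation:
Simulating step by step:
Generation 0 (given above): 14 live cells
Generation 1: 12 live cells
(generation 1 grid is the final answer)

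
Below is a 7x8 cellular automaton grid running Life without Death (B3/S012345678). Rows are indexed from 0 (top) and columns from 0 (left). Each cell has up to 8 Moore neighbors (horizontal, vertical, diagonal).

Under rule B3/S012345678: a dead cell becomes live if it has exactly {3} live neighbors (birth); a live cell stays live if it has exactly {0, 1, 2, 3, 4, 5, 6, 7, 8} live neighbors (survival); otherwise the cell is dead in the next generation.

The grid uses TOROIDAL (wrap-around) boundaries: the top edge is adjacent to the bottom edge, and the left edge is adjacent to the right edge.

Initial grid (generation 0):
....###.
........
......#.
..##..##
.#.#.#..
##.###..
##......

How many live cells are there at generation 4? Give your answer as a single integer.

Simulating step by step:
Generation 0 (given above): 18 live cells
Generation 1: 27 live cells
....###.
......#.
......##
..######
.#.#.#.#
##.###..
####..##
Generation 2: 33 live cells
#######.
......#.
...##.##
..######
.#.#.#.#
##.###..
####..##
Generation 3: 36 live cells
#######.
##....#.
..###.##
..######
.#.#.#.#
##.###..
####..##
Generation 4: 37 live cells
#######.
##....#.
..###.##
.#######
.#.#.#.#
##.###..
####..##
Population at generation 4: 37

Answer: 37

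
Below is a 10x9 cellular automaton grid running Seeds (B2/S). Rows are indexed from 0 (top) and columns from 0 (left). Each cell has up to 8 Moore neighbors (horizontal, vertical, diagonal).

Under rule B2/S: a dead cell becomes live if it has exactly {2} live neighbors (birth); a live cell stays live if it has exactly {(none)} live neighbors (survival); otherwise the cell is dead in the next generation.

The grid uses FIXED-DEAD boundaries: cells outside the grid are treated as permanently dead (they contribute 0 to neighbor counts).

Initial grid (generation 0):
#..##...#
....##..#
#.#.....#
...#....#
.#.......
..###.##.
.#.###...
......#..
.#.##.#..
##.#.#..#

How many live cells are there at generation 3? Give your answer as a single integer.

Simulating step by step:
Generation 0 (given above): 32 live cells
Generation 1: 16 live cells
.......#.
#.#......
.#...#...
#......#.
.....##.#
#........
.........
##.....#.
.........
......##.
Generation 2: 15 live cells
.#.......
......#..
..#...#..
.#..#...#
##.......
.....###.
.........
.........
##......#
.........
Generation 3: 20 live cells
.........
.##..#.#.
.#.#.....
...#.#.#.
..#.#...#
##.......
.....#.#.
##.......
.........
##.......
Population at generation 3: 20

Answer: 20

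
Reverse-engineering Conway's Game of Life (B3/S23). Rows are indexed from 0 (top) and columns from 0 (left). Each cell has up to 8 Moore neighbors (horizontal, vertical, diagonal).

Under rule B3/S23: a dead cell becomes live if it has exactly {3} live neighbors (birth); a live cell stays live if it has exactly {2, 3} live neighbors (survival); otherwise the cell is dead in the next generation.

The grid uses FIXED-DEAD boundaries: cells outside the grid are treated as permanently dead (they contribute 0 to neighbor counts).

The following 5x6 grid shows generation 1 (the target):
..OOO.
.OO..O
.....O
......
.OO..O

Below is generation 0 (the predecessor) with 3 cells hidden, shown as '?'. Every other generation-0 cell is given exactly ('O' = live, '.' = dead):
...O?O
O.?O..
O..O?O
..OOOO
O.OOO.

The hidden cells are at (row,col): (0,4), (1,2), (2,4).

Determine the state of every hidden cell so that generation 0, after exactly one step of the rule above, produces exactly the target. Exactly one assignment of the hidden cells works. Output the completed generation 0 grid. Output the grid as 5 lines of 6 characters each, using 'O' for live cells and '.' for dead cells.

Hidden generation-0 cells (in order): (0,4), (1,2), (2,4).
A hidden cell only influences target cells in its own 3x3 neighborhood. Try each of the 2^3 = 8 assignments, step the completed generation 0 forward once under B3/S23, and compare with the target:
  (0,4)=. (1,2)=. (2,4)=. -> step gives (0,2)='.' but target has 'O' -> reject
  (0,4)=. (1,2)=. (2,4)=O -> step gives (0,2)='.' but target has 'O' -> reject
  (0,4)=. (1,2)=O (2,4)=. -> step gives (1,3)='O' but target has '.' -> reject
  (0,4)=. (1,2)=O (2,4)=O -> step reproduces the target at every cell -> ACCEPT
  (0,4)=O (1,2)=. (2,4)=. -> step gives (0,2)='.' but target has 'O' -> reject
  (0,4)=O (1,2)=. (2,4)=O -> step gives (0,2)='.' but target has 'O' -> reject
  (0,4)=O (1,2)=O (2,4)=. -> step gives (3,5)='O' but target has '.' -> reject
  (0,4)=O (1,2)=O (2,4)=O -> step gives (1,5)='.' but target has 'O' -> reject
Unique solution: (0,4)=dead, (1,2)=live, (2,4)=live.
Check: live-neighbor counts of every cell in the completed generation 0:
123230
133463
145663
244774
033543
Applying B3/S23 to generation 0 with these counts gives:
..OOO.
.OO..O
.....O
......
.OO..O
which matches the target exactly.

Answer: ...O.O
O.OO..
O..OOO
..OOOO
O.OOO.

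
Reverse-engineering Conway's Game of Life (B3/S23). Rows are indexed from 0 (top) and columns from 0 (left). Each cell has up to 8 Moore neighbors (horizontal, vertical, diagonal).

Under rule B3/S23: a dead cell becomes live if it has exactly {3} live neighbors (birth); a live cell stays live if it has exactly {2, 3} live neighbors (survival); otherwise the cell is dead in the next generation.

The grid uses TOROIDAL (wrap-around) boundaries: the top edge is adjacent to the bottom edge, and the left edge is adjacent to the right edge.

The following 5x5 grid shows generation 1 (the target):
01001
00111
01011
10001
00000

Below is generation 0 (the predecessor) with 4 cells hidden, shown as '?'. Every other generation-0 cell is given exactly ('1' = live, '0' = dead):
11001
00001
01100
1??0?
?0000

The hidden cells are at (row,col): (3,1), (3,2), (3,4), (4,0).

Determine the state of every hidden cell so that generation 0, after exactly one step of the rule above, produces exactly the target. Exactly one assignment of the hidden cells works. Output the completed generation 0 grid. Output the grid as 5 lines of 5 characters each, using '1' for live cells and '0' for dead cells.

Hidden generation-0 cells (in order): (3,1), (3,2), (3,4), (4,0).
A hidden cell only influences target cells in its own 3x3 neighborhood. Try each of the 2^4 = 16 assignments, step the completed generation 0 forward once under B3/S23, and compare with the target:
  (3,1)=0 (3,2)=0 (3,4)=0 (4,0)=0 -> step gives (0,0)='1' but target has '0' -> reject
  (3,1)=0 (3,2)=0 (3,4)=0 (4,0)=1 -> step gives (2,0)='1' but target has '0' -> reject
  (3,1)=0 (3,2)=0 (3,4)=1 (4,0)=0 -> step gives (0,0)='1' but target has '0' -> reject
  (3,1)=0 (3,2)=0 (3,4)=1 (4,0)=1 -> step reproduces the target at every cell -> ACCEPT
  (3,1)=0 (3,2)=1 (3,4)=0 (4,0)=0 -> step gives (0,0)='1' but target has '0' -> reject
  (3,1)=0 (3,2)=1 (3,4)=0 (4,0)=1 -> step gives (2,0)='1' but target has '0' -> reject
  (3,1)=0 (3,2)=1 (3,4)=1 (4,0)=0 -> step gives (0,0)='1' but target has '0' -> reject
  (3,1)=0 (3,2)=1 (3,4)=1 (4,0)=1 -> step gives (2,2)='1' but target has '0' -> reject
  (3,1)=1 (3,2)=0 (3,4)=0 (4,0)=0 -> step gives (0,0)='1' but target has '0' -> reject
  (3,1)=1 (3,2)=0 (3,4)=0 (4,0)=1 -> step gives (2,2)='1' but target has '0' -> reject
  (3,1)=1 (3,2)=0 (3,4)=1 (4,0)=0 -> step gives (0,0)='1' but target has '0' -> reject
  (3,1)=1 (3,2)=0 (3,4)=1 (4,0)=1 -> step gives (2,2)='1' but target has '0' -> reject
  (3,1)=1 (3,2)=1 (3,4)=0 (4,0)=0 -> step gives (0,0)='1' but target has '0' -> reject
  (3,1)=1 (3,2)=1 (3,4)=0 (4,0)=1 -> step gives (2,1)='0' but target has '1' -> reject
  (3,1)=1 (3,2)=1 (3,4)=1 (4,0)=0 -> step gives (0,0)='1' but target has '0' -> reject
  (3,1)=1 (3,2)=1 (3,4)=1 (4,0)=1 -> step gives (2,1)='0' but target has '1' -> reject
Unique solution: (3,1)=dead, (3,2)=dead, (3,4)=live, (4,0)=live.
Check: live-neighbor counts of every cell in the completed generation 0:
42123
54332
42133
34222
54125
Applying B3/S23 to generation 0 with these counts gives:
01001
00111
01011
10001
00000
which matches the target exactly.

Answer: 11001
00001
01100
10001
10000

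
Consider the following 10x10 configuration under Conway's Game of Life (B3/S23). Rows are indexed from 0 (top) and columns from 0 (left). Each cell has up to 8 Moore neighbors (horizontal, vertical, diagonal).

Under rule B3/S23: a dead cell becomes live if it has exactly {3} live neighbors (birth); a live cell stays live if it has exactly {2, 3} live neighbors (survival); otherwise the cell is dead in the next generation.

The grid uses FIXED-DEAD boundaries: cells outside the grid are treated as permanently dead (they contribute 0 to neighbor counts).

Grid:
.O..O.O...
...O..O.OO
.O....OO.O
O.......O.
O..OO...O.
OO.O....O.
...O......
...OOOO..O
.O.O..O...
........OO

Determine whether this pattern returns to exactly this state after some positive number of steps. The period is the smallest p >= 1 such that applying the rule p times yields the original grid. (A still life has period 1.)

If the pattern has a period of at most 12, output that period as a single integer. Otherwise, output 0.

Simulating and comparing each generation to the original:
Gen 0 (original, given above): 32 live cells
Gen 1: 33 live cells, differs from original
Gen 2: 34 live cells, differs from original
Gen 3: 36 live cells, differs from original
Gen 4: 40 live cells, differs from original
Gen 5: 37 live cells, differs from original
Gen 6: 36 live cells, differs from original
Gen 7: 32 live cells, differs from original
Gen 8: 35 live cells, differs from original
Gen 9: 33 live cells, differs from original
Gen 10: 23 live cells, differs from original
Gen 11: 26 live cells, differs from original
Gen 12: 22 live cells, differs from original
No period found within 12 steps.

Answer: 0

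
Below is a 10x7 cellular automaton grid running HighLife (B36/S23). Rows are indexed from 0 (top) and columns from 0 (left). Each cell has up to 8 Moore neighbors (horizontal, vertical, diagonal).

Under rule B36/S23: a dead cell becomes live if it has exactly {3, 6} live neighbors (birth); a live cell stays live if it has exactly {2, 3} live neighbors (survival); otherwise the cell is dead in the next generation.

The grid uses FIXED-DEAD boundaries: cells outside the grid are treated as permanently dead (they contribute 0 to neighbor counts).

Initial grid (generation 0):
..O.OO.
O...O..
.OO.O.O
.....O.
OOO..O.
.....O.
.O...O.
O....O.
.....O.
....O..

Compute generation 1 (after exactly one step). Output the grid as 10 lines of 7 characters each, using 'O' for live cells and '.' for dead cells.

Simulating step by step:
Generation 0 (given above): 21 live cells
Generation 1: 30 live cells
(generation 1 grid is the final answer)

Answer: ...OOO.
..O.O..
.O.OO..
O..OOOO
.O..OOO
O.O.OOO
....OOO
....OOO
....OO.
.......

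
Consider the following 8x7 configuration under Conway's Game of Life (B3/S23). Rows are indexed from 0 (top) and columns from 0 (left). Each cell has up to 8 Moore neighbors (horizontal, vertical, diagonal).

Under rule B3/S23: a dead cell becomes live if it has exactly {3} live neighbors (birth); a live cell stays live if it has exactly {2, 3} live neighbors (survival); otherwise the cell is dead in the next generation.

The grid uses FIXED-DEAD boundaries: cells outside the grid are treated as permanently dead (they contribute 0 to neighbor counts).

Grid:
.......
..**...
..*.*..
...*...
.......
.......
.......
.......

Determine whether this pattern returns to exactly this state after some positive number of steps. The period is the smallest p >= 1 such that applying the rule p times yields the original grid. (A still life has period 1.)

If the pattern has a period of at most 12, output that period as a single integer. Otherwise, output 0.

Simulating and comparing each generation to the original:
Gen 0 (original, given above): 5 live cells
Gen 1: 5 live cells, MATCHES original -> period = 1

Answer: 1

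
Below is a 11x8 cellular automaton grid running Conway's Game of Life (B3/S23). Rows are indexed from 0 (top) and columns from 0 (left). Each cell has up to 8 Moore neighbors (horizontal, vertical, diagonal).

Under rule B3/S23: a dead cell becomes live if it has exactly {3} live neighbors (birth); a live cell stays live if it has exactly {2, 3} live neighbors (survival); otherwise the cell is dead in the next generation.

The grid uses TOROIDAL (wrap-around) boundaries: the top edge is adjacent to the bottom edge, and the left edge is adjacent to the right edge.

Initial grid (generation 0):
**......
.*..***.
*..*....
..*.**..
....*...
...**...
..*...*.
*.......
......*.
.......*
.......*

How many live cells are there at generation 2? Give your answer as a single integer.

Simulating step by step:
Generation 0 (given above): 20 live cells
Generation 1: 25 live cells
**...***
.**.**.*
.***..*.
....**..
........
...***..
...*....
.......*
.......*
......**
.......*
Generation 2: 22 live cells
.**.**..
....*...
**....*.
..****..
...*....
...**...
...*....
........
*......*
*.....**
.....*..
Population at generation 2: 22

Answer: 22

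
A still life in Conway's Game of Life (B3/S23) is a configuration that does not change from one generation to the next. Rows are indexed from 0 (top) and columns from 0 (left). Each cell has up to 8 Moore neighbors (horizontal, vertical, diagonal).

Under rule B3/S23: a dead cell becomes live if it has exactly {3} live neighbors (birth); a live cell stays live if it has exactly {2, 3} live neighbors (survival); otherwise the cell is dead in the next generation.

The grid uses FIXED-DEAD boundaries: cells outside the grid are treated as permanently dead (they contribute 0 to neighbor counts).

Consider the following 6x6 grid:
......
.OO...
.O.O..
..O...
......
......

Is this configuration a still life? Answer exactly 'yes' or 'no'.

Compute generation 1 and compare to generation 0 (given above):
Generation 1:
......
.OO...
.O.O..
..O...
......
......
The grids are IDENTICAL -> still life.

Answer: yes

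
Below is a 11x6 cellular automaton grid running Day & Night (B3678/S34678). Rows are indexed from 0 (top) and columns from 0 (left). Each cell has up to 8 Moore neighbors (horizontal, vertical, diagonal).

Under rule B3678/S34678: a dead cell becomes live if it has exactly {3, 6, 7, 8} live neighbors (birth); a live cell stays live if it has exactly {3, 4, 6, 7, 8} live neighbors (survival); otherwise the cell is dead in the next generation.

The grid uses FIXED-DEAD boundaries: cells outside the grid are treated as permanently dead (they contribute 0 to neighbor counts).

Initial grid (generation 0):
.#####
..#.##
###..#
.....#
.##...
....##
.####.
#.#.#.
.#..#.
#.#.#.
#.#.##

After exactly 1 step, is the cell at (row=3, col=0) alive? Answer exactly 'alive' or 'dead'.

Answer: alive

Derivation:
Simulating step by step:
Generation 0 (given above): 33 live cells
Generation 1: 27 live cells
..####
##.#.#
.#.#.#
#.....
....##
....#.
.##.#.
..####
###..#
....#.
......

Cell (3,0) at generation 1: 1 -> alive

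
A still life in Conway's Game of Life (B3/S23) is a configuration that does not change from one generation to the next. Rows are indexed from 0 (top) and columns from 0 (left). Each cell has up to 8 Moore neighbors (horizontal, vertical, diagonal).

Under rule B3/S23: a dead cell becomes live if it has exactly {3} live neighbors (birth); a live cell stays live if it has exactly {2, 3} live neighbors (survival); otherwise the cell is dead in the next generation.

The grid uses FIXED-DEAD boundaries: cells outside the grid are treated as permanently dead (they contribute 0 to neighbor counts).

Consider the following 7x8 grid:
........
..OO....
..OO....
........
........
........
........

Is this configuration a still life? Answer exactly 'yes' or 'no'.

Compute generation 1 and compare to generation 0 (given above):
Generation 1:
........
..OO....
..OO....
........
........
........
........
The grids are IDENTICAL -> still life.

Answer: yes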